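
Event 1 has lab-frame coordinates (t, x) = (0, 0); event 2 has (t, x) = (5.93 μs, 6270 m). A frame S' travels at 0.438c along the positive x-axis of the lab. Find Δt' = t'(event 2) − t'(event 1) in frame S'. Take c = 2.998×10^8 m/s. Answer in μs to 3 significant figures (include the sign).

γ = 1/√(1 − 0.438²) = 1.1124
Δt' = γ(Δt − vΔx/c²) = 1.1124 × (5.93 μs − 0.438×6270 m / (2.998×10^8 m/s))
= 1.1124 × (-3.2303 μs) = -3.59 μs

Δt' ≈ -3.59 μs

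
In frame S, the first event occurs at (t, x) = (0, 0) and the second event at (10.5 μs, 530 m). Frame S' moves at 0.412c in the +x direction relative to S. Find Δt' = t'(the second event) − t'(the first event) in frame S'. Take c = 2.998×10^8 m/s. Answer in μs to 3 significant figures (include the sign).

γ = 1/√(1 − 0.412²) = 1.0975
Δt' = γ(Δt − vΔx/c²) = 1.0975 × (10.5 μs − 0.412×530 m / (2.998×10^8 m/s))
= 1.0975 × (9.7716 μs) = 10.7 μs

Δt' ≈ 10.7 μs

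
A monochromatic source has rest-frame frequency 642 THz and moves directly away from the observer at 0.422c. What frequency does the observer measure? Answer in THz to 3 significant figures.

f_obs ≈ 409 THz

Relativistic Doppler: f_obs = f_src √((1−β)/(1+β))
= 642 × √(0.57800/1.4220) = 642 × 0.63755 = 409 THz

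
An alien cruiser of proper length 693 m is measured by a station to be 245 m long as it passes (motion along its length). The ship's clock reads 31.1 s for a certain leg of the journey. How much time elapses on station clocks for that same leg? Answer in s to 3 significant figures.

Δt ≈ 88.0 s

Length contraction ⇒ γ = L₀/L = 693/245 = 2.8286
Time dilation: Δt = γτ₀ = 2.8286 × 31.1 s = 88.0 s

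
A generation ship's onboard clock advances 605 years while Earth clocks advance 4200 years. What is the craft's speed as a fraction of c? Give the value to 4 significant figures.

β ≈ 0.9896

γ = Δt/τ₀ = 4200/605 = 6.94215
β = √(1 − 1/γ²) = √(1 − 1/6.94215²) = 0.9896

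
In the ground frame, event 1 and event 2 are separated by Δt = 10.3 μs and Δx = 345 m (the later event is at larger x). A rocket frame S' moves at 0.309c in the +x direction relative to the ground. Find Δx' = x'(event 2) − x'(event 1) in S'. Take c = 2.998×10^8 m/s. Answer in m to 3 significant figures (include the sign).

γ = 1/√(1 − 0.309²) = 1.0515
Δx' = γ(Δx − vΔt) = 1.0515 × (345 m − 0.309×(2.998×10^8 m/s)×10.3×10^-6 s)
= 1.0515 × (-609.17 m) = -641 m

Δx' ≈ -641 m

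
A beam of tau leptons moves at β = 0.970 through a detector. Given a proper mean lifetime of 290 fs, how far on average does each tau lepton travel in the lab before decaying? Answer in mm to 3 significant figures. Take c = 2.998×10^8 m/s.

γ = 1/√(1 − 0.970²) = 4.1135
Dilated lifetime: Δt = γτ₀ = 4.1135 × 290 fs = 1192.9 fs
d = vΔt = 0.970c × 1192.9 fs = 2.9081×10^8 m/s × 1.1929×10^-12 s = 0.347 mm

d ≈ 0.347 mm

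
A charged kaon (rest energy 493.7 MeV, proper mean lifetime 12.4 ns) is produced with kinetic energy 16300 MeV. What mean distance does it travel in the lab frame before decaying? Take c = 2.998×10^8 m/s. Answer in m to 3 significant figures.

γ = 1 + K/(m₀c²) = 1 + 16300/493.7 = 34.016
β = √(1 − 1/γ²) = 0.99957
Dilated lifetime: γτ₀ = 34.016 × 12.4 ns = 421.80 ns
d = βc·γτ₀ = 0.99957 × (2.998×10^8 m/s) × 4.2180×10^-7 s = 126 m

d ≈ 126 m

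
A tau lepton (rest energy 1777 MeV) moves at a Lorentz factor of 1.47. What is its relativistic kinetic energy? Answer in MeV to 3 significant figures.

K ≈ 835 MeV

γ = 1.47 (given)
K = (γ − 1)m₀c² = (1.47 − 1) × 1777 MeV = 0.47000 × 1777 MeV = 835 MeV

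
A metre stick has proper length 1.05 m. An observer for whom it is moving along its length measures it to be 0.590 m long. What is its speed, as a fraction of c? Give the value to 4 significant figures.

β ≈ 0.8272

γ = L₀/L = 1.05/0.590 = 1.77966
β = √(1 − 1/γ²) = 0.8272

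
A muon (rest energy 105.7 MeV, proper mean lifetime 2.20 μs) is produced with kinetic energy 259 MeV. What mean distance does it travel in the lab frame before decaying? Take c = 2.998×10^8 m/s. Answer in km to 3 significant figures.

γ = 1 + K/(m₀c²) = 1 + 259/105.7 = 3.4503
β = √(1 − 1/γ²) = 0.95708
Dilated lifetime: γτ₀ = 3.4503 × 2.20 μs = 7.5907 μs
d = βc·γτ₀ = 0.95708 × (2.998×10^8 m/s) × 7.5907×10^-6 s = 2.18 km

d ≈ 2.18 km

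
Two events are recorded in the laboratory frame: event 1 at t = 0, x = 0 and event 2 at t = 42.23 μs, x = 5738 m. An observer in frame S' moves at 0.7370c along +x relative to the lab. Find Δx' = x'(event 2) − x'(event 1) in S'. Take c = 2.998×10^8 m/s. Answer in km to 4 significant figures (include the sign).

γ = 1/√(1 − 0.7370²) = 1.47952
Δx' = γ(Δx − vΔt) = 1.47952 × (5738 m − 0.7370×(2.998×10^8 m/s)×42.23×10^-6 s)
= 1.47952 × (-3592.83 m) = -5.316 km

Δx' ≈ -5.316 km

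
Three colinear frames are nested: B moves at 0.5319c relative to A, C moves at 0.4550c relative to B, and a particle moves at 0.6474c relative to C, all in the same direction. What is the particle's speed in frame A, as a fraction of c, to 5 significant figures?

Compose boost 2: (0.4550 + 0.5319)/(1 + 0.4550×0.5319) = 0.98690/1.242015 = 0.7945962
Compose boost 3: (0.6474 + 0.7945962)/(1 + 0.6474×0.7945962) = 1.441996/1.514422 = 0.95218

u ≈ 0.95218c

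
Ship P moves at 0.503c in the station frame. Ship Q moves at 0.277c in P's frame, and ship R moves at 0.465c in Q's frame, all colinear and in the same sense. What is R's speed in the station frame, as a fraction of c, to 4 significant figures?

Compose boost 2: (0.277 + 0.503)/(1 + 0.277×0.503) = 0.7800/1.13933 = 0.684612
Compose boost 3: (0.465 + 0.684612)/(1 + 0.465×0.684612) = 1.14961/1.31834 = 0.8720

u ≈ 0.8720c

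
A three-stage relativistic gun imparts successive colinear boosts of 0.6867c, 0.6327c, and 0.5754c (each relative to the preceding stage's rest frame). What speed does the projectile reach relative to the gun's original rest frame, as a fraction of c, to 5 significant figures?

u ≈ 0.97773c

Compose boost 2: (0.6327 + 0.6867)/(1 + 0.6327×0.6867) = 1.3194/1.434475 = 0.9197790
Compose boost 3: (0.5754 + 0.9197790)/(1 + 0.5754×0.9197790) = 1.495179/1.529241 = 0.97773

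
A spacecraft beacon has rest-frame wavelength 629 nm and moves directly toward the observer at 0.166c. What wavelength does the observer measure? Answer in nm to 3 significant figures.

Relativistic Doppler: λ_obs = λ_src √((1−β)/(1+β))
= 629 × √(0.83400/1.1660) = 629 × 0.84573 = 532 nm

λ_obs ≈ 532 nm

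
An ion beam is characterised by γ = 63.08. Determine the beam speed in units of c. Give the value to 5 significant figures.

β = √(1 − 1/γ²) = √(1 − 1/63.08²) = √(0.9997487) = 0.99987

β ≈ 0.99987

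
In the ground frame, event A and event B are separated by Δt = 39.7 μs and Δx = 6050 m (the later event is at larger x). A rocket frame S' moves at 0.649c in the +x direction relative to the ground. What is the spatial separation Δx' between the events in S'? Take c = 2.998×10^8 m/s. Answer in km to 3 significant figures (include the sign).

γ = 1/√(1 − 0.649²) = 1.3144
Δx' = γ(Δx − vΔt) = 1.3144 × (6050 m − 0.649×(2.998×10^8 m/s)×39.7×10^-6 s)
= 1.3144 × (-1674.4 m) = -2.20 km

Δx' ≈ -2.20 km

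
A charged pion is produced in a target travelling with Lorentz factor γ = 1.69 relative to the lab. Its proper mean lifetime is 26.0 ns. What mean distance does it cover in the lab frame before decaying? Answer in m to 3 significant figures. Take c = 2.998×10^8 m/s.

β = √(1 − 1/γ²) = √(1 − 1/1.69²) = 0.80615
Dilated lifetime: Δt = γτ₀ = 1.69 × 26.0 ns = 43.940 ns
d = vΔt = 0.80615c × 43.940 ns = 2.4168×10^8 m/s × 4.3940×10^-8 s = 10.6 m

d ≈ 10.6 m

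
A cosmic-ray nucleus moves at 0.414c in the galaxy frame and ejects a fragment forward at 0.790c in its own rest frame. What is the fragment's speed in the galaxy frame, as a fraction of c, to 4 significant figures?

Compose boost 2: (0.790 + 0.414)/(1 + 0.790×0.414) = 1.204/1.32706 = 0.9073

u ≈ 0.9073c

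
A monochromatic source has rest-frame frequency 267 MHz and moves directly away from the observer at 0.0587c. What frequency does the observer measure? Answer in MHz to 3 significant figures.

Relativistic Doppler: f_obs = f_src √((1−β)/(1+β))
= 267 × √(0.94130/1.0587) = 267 × 0.94293 = 252 MHz

f_obs ≈ 252 MHz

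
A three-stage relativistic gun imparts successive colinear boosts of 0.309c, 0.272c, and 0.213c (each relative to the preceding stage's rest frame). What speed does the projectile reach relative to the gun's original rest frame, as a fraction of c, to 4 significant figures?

u ≈ 0.6722c

Compose boost 2: (0.272 + 0.309)/(1 + 0.272×0.309) = 0.5810/1.08405 = 0.535954
Compose boost 3: (0.213 + 0.535954)/(1 + 0.213×0.535954) = 0.748954/1.11416 = 0.6722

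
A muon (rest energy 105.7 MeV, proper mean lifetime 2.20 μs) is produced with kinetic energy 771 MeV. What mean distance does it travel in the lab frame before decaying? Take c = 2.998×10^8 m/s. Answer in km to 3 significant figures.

d ≈ 5.43 km

γ = 1 + K/(m₀c²) = 1 + 771/105.7 = 8.2942
β = √(1 − 1/γ²) = 0.99271
Dilated lifetime: γτ₀ = 8.2942 × 2.20 μs = 18.247 μs
d = βc·γτ₀ = 0.99271 × (2.998×10^8 m/s) × 1.8247×10^-5 s = 5.43 km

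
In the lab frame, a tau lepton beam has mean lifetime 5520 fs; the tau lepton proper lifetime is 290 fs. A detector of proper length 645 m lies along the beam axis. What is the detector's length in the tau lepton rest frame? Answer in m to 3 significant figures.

Time dilation ⇒ γ = Δt/τ₀ = 5520/290 = 19.034
Length contraction: L = L₀/γ = 645/19.034 = 33.9 m

L ≈ 33.9 m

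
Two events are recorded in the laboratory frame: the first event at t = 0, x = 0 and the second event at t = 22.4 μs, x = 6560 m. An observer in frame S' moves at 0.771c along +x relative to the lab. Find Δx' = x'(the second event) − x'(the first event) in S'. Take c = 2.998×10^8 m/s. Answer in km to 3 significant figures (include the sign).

γ = 1/√(1 − 0.771²) = 1.5703
Δx' = γ(Δx − vΔt) = 1.5703 × (6560 m − 0.771×(2.998×10^8 m/s)×22.4×10^-6 s)
= 1.5703 × (1382.3 m) = 2.17 km

Δx' ≈ 2.17 km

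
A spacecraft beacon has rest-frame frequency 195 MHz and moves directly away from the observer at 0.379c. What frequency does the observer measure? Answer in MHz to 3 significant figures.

Relativistic Doppler: f_obs = f_src √((1−β)/(1+β))
= 195 × √(0.62100/1.3790) = 195 × 0.67106 = 131 MHz

f_obs ≈ 131 MHz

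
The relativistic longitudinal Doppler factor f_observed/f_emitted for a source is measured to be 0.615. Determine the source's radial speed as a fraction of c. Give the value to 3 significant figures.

β ≈ 0.451

f_obs/f_src = √((1−β)/(1+β)) = 0.615  ⇒  (1−β)/(1+β) = 0.37822
β = |1 − D²|/(1 + D²) = |1 − 0.37822|/(1 + 0.37822) = 0.451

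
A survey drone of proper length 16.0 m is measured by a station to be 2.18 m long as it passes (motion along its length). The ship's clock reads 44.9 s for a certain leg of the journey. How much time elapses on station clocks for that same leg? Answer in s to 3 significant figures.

Length contraction ⇒ γ = L₀/L = 16.0/2.18 = 7.3394
Time dilation: Δt = γτ₀ = 7.3394 × 44.9 s = 330 s

Δt ≈ 330 s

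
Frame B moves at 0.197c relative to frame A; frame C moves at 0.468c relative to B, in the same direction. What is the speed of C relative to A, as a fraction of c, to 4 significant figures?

Compose boost 2: (0.468 + 0.197)/(1 + 0.468×0.197) = 0.6650/1.09220 = 0.6089

u ≈ 0.6089c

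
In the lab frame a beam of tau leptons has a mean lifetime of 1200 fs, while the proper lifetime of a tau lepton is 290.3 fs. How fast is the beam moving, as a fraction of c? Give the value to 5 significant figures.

γ = Δt/τ₀ = 1200/290.3 = 4.133655
β = √(1 − 1/γ²) = √(1 − 1/4.133655²) = 0.97030

β ≈ 0.97030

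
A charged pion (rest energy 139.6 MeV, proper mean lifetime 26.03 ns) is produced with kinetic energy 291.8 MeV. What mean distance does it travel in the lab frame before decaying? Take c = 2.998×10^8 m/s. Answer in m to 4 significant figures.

γ = 1 + K/(m₀c²) = 1 + 291.8/139.6 = 3.09026
β = √(1 − 1/γ²) = 0.946195
Dilated lifetime: γτ₀ = 3.09026 × 26.03 ns = 80.4394 ns
d = βc·γτ₀ = 0.946195 × (2.998×10^8 m/s) × 8.04394×10^-8 s = 22.82 m

d ≈ 22.82 m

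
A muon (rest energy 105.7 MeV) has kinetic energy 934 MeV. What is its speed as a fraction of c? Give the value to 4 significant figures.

β ≈ 0.9948

γ = 1 + K/(m₀c²) = 1 + 934/105.7 = 9.83633
β = √(1 − 1/γ²) = 0.9948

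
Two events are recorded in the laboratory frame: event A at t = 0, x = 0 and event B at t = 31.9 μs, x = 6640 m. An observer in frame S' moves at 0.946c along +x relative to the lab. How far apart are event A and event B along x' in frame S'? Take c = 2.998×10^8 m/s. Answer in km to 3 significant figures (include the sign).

γ = 1/√(1 − 0.946²) = 3.0848
Δx' = γ(Δx − vΔt) = 3.0848 × (6640 m − 0.946×(2.998×10^8 m/s)×31.9×10^-6 s)
= 3.0848 × (-2407.2 m) = -7.43 km

Δx' ≈ -7.43 km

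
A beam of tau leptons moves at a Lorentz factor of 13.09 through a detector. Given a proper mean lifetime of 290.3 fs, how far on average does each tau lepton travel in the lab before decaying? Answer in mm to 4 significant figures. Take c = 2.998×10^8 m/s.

d ≈ 1.136 mm

β = √(1 − 1/γ²) = √(1 − 1/13.09²) = 0.997078
Dilated lifetime: Δt = γτ₀ = 13.09 × 290.3 fs = 3800.03 fs
d = vΔt = 0.997078c × 3800.03 fs = 2.98924×10^8 m/s × 3.80003×10^-12 s = 1.136 mm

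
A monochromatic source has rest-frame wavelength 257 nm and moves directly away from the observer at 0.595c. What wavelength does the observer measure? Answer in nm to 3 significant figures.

λ_obs ≈ 510 nm

Relativistic Doppler: λ_obs = λ_src √((1+β)/(1−β))
= 257 × √(1.5950/0.40500) = 257 × 1.9845 = 510 nm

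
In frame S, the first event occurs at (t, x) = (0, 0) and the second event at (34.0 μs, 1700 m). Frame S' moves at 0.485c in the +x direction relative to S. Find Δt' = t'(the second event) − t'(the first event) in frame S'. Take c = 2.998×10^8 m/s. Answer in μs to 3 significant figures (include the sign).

γ = 1/√(1 − 0.485²) = 1.1435
Δt' = γ(Δt − vΔx/c²) = 1.1435 × (34.0 μs − 0.485×1700 m / (2.998×10^8 m/s))
= 1.1435 × (31.250 μs) = 35.7 μs

Δt' ≈ 35.7 μs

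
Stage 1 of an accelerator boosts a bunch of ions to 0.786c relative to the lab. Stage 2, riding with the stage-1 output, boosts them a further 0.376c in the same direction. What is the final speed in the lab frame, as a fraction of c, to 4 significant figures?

u ≈ 0.8969c

Compose boost 2: (0.376 + 0.786)/(1 + 0.376×0.786) = 1.162/1.29554 = 0.8969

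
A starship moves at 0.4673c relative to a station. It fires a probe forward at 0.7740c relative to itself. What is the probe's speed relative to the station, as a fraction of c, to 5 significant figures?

Relativistic velocity addition: u = (u' + v)/(1 + u'v/c²)
= (0.7740 + 0.4673)/(1 + 0.7740×0.4673) = 1.2413/1.361690 = 0.91159

u ≈ 0.91159c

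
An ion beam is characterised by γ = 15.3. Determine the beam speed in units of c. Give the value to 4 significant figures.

β = √(1 − 1/γ²) = √(1 − 1/15.3²) = √(0.995728) = 0.9979

β ≈ 0.9979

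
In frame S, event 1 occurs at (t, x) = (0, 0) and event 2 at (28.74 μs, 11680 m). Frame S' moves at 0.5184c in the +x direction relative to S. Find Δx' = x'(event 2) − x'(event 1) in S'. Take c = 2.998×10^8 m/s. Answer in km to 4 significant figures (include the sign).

γ = 1/√(1 − 0.5184²) = 1.16940
Δx' = γ(Δx − vΔt) = 1.16940 × (11680 m − 0.5184×(2.998×10^8 m/s)×28.74×10^-6 s)
= 1.16940 × (7213.33 m) = 8.435 km

Δx' ≈ 8.435 km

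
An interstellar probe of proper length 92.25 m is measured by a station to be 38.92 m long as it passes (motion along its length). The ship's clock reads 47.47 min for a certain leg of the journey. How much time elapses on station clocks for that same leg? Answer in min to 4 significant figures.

Δt ≈ 112.5 min

Length contraction ⇒ γ = L₀/L = 92.25/38.92 = 2.37025
Time dilation: Δt = γτ₀ = 2.37025 × 47.47 min = 112.5 min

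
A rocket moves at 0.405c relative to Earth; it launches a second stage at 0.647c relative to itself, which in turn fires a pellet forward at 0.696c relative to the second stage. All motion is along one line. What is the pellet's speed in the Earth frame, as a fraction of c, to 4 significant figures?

Compose boost 2: (0.647 + 0.405)/(1 + 0.647×0.405) = 1.052/1.26204 = 0.833574
Compose boost 3: (0.696 + 0.833574)/(1 + 0.696×0.833574) = 1.52957/1.58017 = 0.9680

u ≈ 0.9680c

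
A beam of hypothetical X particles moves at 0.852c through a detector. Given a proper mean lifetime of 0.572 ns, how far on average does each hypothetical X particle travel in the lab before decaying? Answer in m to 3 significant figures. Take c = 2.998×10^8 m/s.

γ = 1/√(1 − 0.852²) = 1.9101
Dilated lifetime: Δt = γτ₀ = 1.9101 × 0.572 ns = 1.0926 ns
d = vΔt = 0.852c × 1.0926 ns = 2.5543×10^8 m/s × 1.0926×10^-9 s = 0.279 m

d ≈ 0.279 m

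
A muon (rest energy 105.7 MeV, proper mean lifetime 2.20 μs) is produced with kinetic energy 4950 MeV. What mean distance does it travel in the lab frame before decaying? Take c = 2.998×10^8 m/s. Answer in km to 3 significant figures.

d ≈ 31.5 km

γ = 1 + K/(m₀c²) = 1 + 4950/105.7 = 47.831
β = √(1 − 1/γ²) = 0.99978
Dilated lifetime: γτ₀ = 47.831 × 2.20 μs = 105.23 μs
d = βc·γτ₀ = 0.99978 × (2.998×10^8 m/s) × 0.00010523 s = 31.5 km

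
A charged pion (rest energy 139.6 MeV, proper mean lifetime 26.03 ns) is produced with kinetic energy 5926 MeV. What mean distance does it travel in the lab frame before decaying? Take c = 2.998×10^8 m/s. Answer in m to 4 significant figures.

d ≈ 339.0 m

γ = 1 + K/(m₀c²) = 1 + 5926/139.6 = 43.4499
β = √(1 − 1/γ²) = 0.999735
Dilated lifetime: γτ₀ = 43.4499 × 26.03 ns = 1131.00 ns
d = βc·γτ₀ = 0.999735 × (2.998×10^8 m/s) × 1.13100×10^-6 s = 339.0 m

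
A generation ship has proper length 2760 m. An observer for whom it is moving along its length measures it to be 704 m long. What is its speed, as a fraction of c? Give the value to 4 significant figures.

γ = L₀/L = 2760/704 = 3.92045
β = √(1 − 1/γ²) = 0.9669

β ≈ 0.9669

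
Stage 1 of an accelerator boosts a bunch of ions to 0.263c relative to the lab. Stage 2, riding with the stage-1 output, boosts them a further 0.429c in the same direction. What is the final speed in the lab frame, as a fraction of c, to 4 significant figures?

Compose boost 2: (0.429 + 0.263)/(1 + 0.429×0.263) = 0.6920/1.11283 = 0.6218

u ≈ 0.6218c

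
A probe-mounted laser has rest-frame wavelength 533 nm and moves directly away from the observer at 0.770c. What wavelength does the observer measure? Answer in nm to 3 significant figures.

Relativistic Doppler: λ_obs = λ_src √((1+β)/(1−β))
= 533 × √(1.7700/0.23000) = 533 × 2.7741 = 1480 nm

λ_obs ≈ 1480 nm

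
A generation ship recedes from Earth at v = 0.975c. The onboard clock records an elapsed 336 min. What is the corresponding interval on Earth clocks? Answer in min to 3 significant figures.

Δt ≈ 1510 min

γ = 1/√(1 − 0.975²) = 4.5004
Time dilation: Δt = γτ₀ = 4.5004 × 336 min = 1510 min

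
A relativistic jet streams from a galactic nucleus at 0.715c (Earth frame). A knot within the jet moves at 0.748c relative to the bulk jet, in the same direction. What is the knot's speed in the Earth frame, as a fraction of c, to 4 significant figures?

u ≈ 0.9532c

Relativistic velocity addition: u = (u' + v)/(1 + u'v/c²)
= (0.748 + 0.715)/(1 + 0.748×0.715) = 1.463/1.53482 = 0.9532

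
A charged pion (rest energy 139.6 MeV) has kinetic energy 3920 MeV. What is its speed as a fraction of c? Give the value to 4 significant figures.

γ = 1 + K/(m₀c²) = 1 + 3920/139.6 = 29.0802
β = √(1 − 1/γ²) = 0.9994

β ≈ 0.9994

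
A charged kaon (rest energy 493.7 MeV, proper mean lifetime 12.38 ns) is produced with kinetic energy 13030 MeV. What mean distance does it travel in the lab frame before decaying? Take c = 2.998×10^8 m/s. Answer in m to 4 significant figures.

d ≈ 101.6 m

γ = 1 + K/(m₀c²) = 1 + 13030/493.7 = 27.3925
β = √(1 − 1/γ²) = 0.999333
Dilated lifetime: γτ₀ = 27.3925 × 12.38 ns = 339.120 ns
d = βc·γτ₀ = 0.999333 × (2.998×10^8 m/s) × 3.39120×10^-7 s = 101.6 m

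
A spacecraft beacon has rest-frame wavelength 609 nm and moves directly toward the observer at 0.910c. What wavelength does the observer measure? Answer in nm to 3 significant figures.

λ_obs ≈ 132 nm

Relativistic Doppler: λ_obs = λ_src √((1−β)/(1+β))
= 609 × √(0.090000/1.9100) = 609 × 0.21707 = 132 nm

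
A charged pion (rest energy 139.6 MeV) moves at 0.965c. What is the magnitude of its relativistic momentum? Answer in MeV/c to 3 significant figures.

p ≈ 514 MeV/c

γ = 1/√(1 − 0.965²) = 3.8132
p = γβm₀c = 3.8132 × 0.965 × 139.6 MeV/c = 514 MeV/c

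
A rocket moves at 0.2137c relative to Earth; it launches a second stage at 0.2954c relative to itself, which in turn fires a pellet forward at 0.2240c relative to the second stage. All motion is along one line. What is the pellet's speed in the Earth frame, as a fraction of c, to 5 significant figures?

u ≈ 0.63478c

Compose boost 2: (0.2954 + 0.2137)/(1 + 0.2954×0.2137) = 0.50910/1.063127 = 0.4788704
Compose boost 3: (0.2240 + 0.4788704)/(1 + 0.2240×0.4788704) = 0.7028704/1.107267 = 0.63478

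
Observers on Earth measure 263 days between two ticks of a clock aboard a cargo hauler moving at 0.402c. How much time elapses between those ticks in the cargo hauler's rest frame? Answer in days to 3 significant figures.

γ = 1/√(1 − 0.402²) = 1.0921
Proper time: τ₀ = Δt/γ = 263/1.0921 = 241 days

τ₀ ≈ 241 days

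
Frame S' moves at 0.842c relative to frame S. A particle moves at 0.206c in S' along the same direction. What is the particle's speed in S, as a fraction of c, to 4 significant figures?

u ≈ 0.8931c

Relativistic velocity addition: u = (u' + v)/(1 + u'v/c²)
= (0.206 + 0.842)/(1 + 0.206×0.842) = 1.048/1.17345 = 0.8931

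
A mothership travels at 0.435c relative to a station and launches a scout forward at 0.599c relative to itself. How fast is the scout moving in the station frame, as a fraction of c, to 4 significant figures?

u ≈ 0.8203c

Compose boost 2: (0.599 + 0.435)/(1 + 0.599×0.435) = 1.034/1.26056 = 0.8203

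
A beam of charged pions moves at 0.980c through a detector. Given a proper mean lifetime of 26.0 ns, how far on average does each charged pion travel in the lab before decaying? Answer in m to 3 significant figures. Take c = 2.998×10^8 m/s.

γ = 1/√(1 − 0.980²) = 5.0252
Dilated lifetime: Δt = γτ₀ = 5.0252 × 26.0 ns = 130.65 ns
d = vΔt = 0.980c × 130.65 ns = 2.9380×10^8 m/s × 1.3065×10^-7 s = 38.4 m

d ≈ 38.4 m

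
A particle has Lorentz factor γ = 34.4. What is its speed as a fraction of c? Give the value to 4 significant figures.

β ≈ 0.9996

β = √(1 − 1/γ²) = √(1 − 1/34.4²) = √(0.999155) = 0.9996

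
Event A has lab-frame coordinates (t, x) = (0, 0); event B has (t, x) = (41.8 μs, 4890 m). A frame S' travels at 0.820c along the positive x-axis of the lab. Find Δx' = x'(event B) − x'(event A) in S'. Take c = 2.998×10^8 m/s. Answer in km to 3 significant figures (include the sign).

Δx' ≈ -9.41 km

γ = 1/√(1 − 0.820²) = 1.7471
Δx' = γ(Δx − vΔt) = 1.7471 × (4890 m − 0.820×(2.998×10^8 m/s)×41.8×10^-6 s)
= 1.7471 × (-5385.9 m) = -9.41 km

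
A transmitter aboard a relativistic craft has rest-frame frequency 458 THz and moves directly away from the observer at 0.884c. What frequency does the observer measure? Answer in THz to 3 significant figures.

Relativistic Doppler: f_obs = f_src √((1−β)/(1+β))
= 458 × √(0.11600/1.8840) = 458 × 0.24814 = 114 THz

f_obs ≈ 114 THz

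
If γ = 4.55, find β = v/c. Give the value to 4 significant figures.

β = √(1 − 1/γ²) = √(1 − 1/4.55²) = √(0.951697) = 0.9755

β ≈ 0.9755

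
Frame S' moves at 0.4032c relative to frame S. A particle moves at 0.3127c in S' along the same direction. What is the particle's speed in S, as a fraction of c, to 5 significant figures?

Relativistic velocity addition: u = (u' + v)/(1 + u'v/c²)
= (0.3127 + 0.4032)/(1 + 0.3127×0.4032) = 0.71590/1.126081 = 0.63574

u ≈ 0.63574c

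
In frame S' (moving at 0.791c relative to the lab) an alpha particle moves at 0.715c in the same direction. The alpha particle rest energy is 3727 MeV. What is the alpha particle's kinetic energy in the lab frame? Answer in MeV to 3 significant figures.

K ≈ 9910 MeV

u_lab = (0.715 + 0.791)/(1 + 0.715×0.791) = 0.961953
γ = 1/√(1 − 0.961953²) = 3.6601
K = (γ − 1)m₀c² = (3.6601 − 1) × 3727 = 2.6601 × 3727 = 9910 MeV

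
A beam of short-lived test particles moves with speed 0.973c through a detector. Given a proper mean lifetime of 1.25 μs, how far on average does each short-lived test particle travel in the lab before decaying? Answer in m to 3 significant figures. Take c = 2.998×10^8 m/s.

γ = 1/√(1 − 0.973²) = 4.3327
Dilated lifetime: Δt = γτ₀ = 4.3327 × 1.25 μs = 5.4158 μs
d = vΔt = 0.973c × 5.4158 μs = 2.9171×10^8 m/s × 5.4158×10^-6 s = 1580 m

d ≈ 1580 m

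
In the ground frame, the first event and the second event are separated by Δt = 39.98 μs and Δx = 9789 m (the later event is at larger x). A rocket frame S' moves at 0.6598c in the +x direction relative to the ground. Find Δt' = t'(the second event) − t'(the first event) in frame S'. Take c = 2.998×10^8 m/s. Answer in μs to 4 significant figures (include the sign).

Δt' ≈ 24.53 μs

γ = 1/√(1 − 0.6598²) = 1.33078
Δt' = γ(Δt − vΔx/c²) = 1.33078 × (39.98 μs − 0.6598×9789 m / (2.998×10^8 m/s))
= 1.33078 × (18.4364 μs) = 24.53 μs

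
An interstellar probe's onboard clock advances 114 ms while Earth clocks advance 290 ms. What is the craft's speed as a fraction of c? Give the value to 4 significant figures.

γ = Δt/τ₀ = 290/114 = 2.54386
β = √(1 − 1/γ²) = √(1 − 1/2.54386²) = 0.9195

β ≈ 0.9195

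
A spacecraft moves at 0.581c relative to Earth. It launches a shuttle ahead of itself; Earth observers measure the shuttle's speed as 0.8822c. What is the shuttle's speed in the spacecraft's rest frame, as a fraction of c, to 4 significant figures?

Inverse velocity addition: u' = (u − v)/(1 − uv/c²)
= (0.8822 − 0.581)/(1 − 0.8822×0.581) = 0.3012/0.487442 = 0.6179

u' ≈ 0.6179c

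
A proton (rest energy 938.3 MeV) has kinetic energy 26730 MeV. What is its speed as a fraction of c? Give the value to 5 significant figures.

β ≈ 0.99942

γ = 1 + K/(m₀c²) = 1 + 26730/938.3 = 29.48769
β = √(1 − 1/γ²) = 0.99942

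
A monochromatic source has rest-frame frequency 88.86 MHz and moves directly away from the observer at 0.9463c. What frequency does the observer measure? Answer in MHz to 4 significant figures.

Relativistic Doppler: f_obs = f_src √((1−β)/(1+β))
= 88.86 × √(0.0537000/1.94630) = 88.86 × 0.166105 = 14.76 MHz

f_obs ≈ 14.76 MHz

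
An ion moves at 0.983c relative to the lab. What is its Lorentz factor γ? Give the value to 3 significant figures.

γ = 1/√(1 − β²) = 1/√(1 − 0.983²) = 1/√(0.033711) = 5.45

γ ≈ 5.45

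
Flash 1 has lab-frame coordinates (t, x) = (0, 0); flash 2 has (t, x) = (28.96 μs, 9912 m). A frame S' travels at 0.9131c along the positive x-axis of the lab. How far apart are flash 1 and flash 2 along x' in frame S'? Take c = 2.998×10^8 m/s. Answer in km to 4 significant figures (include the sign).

Δx' ≈ 4.867 km

γ = 1/√(1 − 0.9131²) = 2.45257
Δx' = γ(Δx − vΔt) = 2.45257 × (9912 m − 0.9131×(2.998×10^8 m/s)×28.96×10^-6 s)
= 2.45257 × (1984.28 m) = 4.867 km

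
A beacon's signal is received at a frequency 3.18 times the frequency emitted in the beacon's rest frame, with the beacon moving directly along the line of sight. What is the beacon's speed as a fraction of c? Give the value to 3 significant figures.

f_obs/f_src = √((1+β)/(1−β)) = 3.18  ⇒  (1+β)/(1−β) = 10.112
β = |1 − D²|/(1 + D²) = |1 − 10.112|/(1 + 10.112) = 0.820

β ≈ 0.820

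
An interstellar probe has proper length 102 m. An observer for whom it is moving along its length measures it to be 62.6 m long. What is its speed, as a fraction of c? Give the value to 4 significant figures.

γ = L₀/L = 102/62.6 = 1.62939
β = √(1 − 1/γ²) = 0.7895

β ≈ 0.7895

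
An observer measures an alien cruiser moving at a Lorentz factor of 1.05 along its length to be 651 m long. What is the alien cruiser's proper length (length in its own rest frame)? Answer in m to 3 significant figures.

L₀ ≈ 684 m

γ = 1.05 (given)
L₀ = γL = 1.05 × 651 = 684 m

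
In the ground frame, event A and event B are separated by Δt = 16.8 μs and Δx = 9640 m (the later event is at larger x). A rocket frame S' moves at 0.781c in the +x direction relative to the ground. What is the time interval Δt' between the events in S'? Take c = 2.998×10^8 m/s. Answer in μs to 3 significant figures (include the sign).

γ = 1/√(1 − 0.781²) = 1.6012
Δt' = γ(Δt − vΔx/c²) = 1.6012 × (16.8 μs − 0.781×9640 m / (2.998×10^8 m/s))
= 1.6012 × (-8.3129 μs) = -13.3 μs

Δt' ≈ -13.3 μs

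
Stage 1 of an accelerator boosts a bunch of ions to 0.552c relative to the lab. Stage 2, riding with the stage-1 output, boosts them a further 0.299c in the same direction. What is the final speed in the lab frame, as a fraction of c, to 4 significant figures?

Compose boost 2: (0.299 + 0.552)/(1 + 0.299×0.552) = 0.8510/1.16505 = 0.7304

u ≈ 0.7304c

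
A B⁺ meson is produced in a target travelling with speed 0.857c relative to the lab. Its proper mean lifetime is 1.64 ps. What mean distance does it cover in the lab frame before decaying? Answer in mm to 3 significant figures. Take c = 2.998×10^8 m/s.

γ = 1/√(1 − 0.857²) = 1.9406
Dilated lifetime: Δt = γτ₀ = 1.9406 × 1.64 ps = 3.1825 ps
d = vΔt = 0.857c × 3.1825 ps = 2.5693×10^8 m/s × 3.1825×10^-12 s = 0.818 mm

d ≈ 0.818 mm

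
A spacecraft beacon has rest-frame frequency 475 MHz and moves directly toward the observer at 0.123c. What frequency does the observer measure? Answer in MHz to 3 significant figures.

Relativistic Doppler: f_obs = f_src √((1+β)/(1−β))
= 475 × √(1.1230/0.87700) = 475 × 1.1316 = 538 MHz

f_obs ≈ 538 MHz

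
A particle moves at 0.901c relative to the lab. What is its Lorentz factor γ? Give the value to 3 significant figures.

γ ≈ 2.31

γ = 1/√(1 − β²) = 1/√(1 − 0.901²) = 1/√(0.18820) = 2.31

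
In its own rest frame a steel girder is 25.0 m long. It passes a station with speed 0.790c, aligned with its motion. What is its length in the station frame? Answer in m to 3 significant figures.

γ = 1/√(1 − 0.790²) = 1.6310
Length contraction: L = L₀/γ = 25.0/1.6310 = 15.3 m

L ≈ 15.3 m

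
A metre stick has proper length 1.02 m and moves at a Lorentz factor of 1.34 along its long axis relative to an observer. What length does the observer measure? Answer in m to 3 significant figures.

γ = 1.34 (given)
Length contraction: L = L₀/γ = 1.02/1.34 = 0.761 m

L ≈ 0.761 m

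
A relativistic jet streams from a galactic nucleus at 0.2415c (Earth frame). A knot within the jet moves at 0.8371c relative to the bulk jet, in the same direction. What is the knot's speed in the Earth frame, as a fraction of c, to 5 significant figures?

u ≈ 0.89722c

Relativistic velocity addition: u = (u' + v)/(1 + u'v/c²)
= (0.8371 + 0.2415)/(1 + 0.8371×0.2415) = 1.0786/1.202160 = 0.89722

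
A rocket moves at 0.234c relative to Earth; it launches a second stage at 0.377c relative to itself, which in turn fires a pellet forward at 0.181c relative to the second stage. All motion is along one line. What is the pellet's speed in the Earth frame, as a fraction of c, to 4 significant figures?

u ≈ 0.6740c

Compose boost 2: (0.377 + 0.234)/(1 + 0.377×0.234) = 0.6110/1.08822 = 0.561468
Compose boost 3: (0.181 + 0.561468)/(1 + 0.181×0.561468) = 0.742468/1.10163 = 0.6740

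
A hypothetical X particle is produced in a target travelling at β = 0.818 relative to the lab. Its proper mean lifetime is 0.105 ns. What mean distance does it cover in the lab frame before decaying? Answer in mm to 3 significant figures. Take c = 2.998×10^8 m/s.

d ≈ 44.8 mm

γ = 1/√(1 − 0.818²) = 1.7385
Dilated lifetime: Δt = γτ₀ = 1.7385 × 0.105 ns = 0.18254 ns
d = vΔt = 0.818c × 0.18254 ns = 2.4524×10^8 m/s × 1.8254×10^-10 s = 44.8 mm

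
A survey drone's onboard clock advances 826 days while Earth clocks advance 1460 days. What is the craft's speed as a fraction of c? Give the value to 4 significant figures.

β ≈ 0.8246

γ = Δt/τ₀ = 1460/826 = 1.76755
β = √(1 − 1/γ²) = √(1 − 1/1.76755²) = 0.8246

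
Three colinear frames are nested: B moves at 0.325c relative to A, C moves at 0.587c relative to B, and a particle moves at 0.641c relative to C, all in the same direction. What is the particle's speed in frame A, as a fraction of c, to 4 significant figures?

Compose boost 2: (0.587 + 0.325)/(1 + 0.587×0.325) = 0.9120/1.19077 = 0.765888
Compose boost 3: (0.641 + 0.765888)/(1 + 0.641×0.765888) = 1.40689/1.49093 = 0.9436

u ≈ 0.9436c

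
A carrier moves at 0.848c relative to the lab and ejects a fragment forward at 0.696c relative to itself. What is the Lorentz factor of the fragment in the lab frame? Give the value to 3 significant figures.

u_lab = (0.696 + 0.848)/(1 + 0.696×0.848) = 1.544/1.59021 = 0.970942
γ = 1/√(1 − 0.970942²) = 4.18

γ ≈ 4.18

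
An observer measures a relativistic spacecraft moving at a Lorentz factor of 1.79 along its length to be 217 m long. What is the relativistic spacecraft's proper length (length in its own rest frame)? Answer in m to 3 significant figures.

L₀ ≈ 388 m

γ = 1.79 (given)
L₀ = γL = 1.79 × 217 = 388 m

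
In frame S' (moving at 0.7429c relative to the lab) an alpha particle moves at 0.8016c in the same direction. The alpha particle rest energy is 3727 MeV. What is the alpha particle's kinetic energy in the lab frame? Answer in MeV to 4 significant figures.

u_lab = (0.8016 + 0.7429)/(1 + 0.8016×0.7429) = 0.9680299
γ = 1/√(1 − 0.9680299²) = 3.98668
K = (γ − 1)m₀c² = (3.98668 − 1) × 3727 = 2.98668 × 3727 = 11130 MeV

K ≈ 11130 MeV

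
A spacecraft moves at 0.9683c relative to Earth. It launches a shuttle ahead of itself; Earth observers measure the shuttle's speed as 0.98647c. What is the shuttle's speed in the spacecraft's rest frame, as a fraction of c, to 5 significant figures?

u' ≈ 0.40557c

Inverse velocity addition: u' = (u − v)/(1 − uv/c²)
= (0.98647 − 0.9683)/(1 − 0.98647×0.9683) = 0.018170/0.04480110 = 0.40557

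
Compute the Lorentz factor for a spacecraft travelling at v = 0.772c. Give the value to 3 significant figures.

γ ≈ 1.57

γ = 1/√(1 − β²) = 1/√(1 − 0.772²) = 1/√(0.40402) = 1.57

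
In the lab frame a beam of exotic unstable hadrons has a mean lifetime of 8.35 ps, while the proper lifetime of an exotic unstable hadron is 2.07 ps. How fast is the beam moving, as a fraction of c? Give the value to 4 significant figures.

γ = Δt/τ₀ = 8.35/2.07 = 4.03382
β = √(1 − 1/γ²) = √(1 − 1/4.03382²) = 0.9688

β ≈ 0.9688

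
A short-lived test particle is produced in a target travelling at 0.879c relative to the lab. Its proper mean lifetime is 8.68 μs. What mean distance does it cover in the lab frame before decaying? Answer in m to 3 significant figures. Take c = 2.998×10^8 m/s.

d ≈ 4800 m

γ = 1/√(1 − 0.879²) = 2.0972
Dilated lifetime: Δt = γτ₀ = 2.0972 × 8.68 μs = 18.204 μs
d = vΔt = 0.879c × 18.204 μs = 2.6352×10^8 m/s × 1.8204×10^-5 s = 4800 m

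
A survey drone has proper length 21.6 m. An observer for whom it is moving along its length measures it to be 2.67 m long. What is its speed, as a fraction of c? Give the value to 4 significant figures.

β ≈ 0.9923

γ = L₀/L = 21.6/2.67 = 8.08989
β = √(1 − 1/γ²) = 0.9923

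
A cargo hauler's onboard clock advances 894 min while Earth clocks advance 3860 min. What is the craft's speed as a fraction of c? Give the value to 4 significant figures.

γ = Δt/τ₀ = 3860/894 = 4.31767
β = √(1 − 1/γ²) = √(1 − 1/4.31767²) = 0.9728

β ≈ 0.9728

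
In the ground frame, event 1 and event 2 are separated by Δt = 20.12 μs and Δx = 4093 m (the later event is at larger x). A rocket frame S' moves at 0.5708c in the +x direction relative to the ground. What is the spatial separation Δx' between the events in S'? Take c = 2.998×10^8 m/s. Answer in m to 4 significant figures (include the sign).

Δx' ≈ 791.6 m

γ = 1/√(1 − 0.5708²) = 1.21789
Δx' = γ(Δx − vΔt) = 1.21789 × (4093 m − 0.5708×(2.998×10^8 m/s)×20.12×10^-6 s)
= 1.21789 × (649.948 m) = 791.6 m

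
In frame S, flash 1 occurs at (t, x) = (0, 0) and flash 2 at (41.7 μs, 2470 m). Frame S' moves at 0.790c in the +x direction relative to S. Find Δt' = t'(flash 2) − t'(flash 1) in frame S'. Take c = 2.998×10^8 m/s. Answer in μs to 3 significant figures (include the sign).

Δt' ≈ 57.4 μs

γ = 1/√(1 − 0.790²) = 1.6310
Δt' = γ(Δt − vΔx/c²) = 1.6310 × (41.7 μs − 0.790×2470 m / (2.998×10^8 m/s))
= 1.6310 × (35.191 μs) = 57.4 μs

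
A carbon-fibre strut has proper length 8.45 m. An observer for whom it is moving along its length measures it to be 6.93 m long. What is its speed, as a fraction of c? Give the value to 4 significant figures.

γ = L₀/L = 8.45/6.93 = 1.21934
β = √(1 − 1/γ²) = 0.5722

β ≈ 0.5722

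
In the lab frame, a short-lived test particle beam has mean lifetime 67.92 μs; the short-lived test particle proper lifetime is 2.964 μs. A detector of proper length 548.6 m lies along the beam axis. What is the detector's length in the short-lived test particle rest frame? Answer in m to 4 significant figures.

Time dilation ⇒ γ = Δt/τ₀ = 67.92/2.964 = 22.9150
Length contraction: L = L₀/γ = 548.6/22.9150 = 23.94 m

L ≈ 23.94 m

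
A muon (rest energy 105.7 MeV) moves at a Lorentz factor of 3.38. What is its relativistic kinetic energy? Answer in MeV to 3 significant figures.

γ = 3.38 (given)
K = (γ − 1)m₀c² = (3.38 − 1) × 105.7 MeV = 2.3800 × 105.7 MeV = 252 MeV

K ≈ 252 MeV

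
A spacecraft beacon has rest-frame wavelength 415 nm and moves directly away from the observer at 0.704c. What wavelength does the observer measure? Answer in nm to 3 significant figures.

λ_obs ≈ 996 nm

Relativistic Doppler: λ_obs = λ_src √((1+β)/(1−β))
= 415 × √(1.7040/0.29600) = 415 × 2.3993 = 996 nm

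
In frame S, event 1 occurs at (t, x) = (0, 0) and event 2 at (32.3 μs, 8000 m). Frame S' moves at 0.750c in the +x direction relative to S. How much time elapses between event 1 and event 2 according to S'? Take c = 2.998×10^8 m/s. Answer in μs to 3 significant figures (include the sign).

γ = 1/√(1 − 0.750²) = 1.5119
Δt' = γ(Δt − vΔx/c²) = 1.5119 × (32.3 μs − 0.750×8000 m / (2.998×10^8 m/s))
= 1.5119 × (12.287 μs) = 18.6 μs

Δt' ≈ 18.6 μs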